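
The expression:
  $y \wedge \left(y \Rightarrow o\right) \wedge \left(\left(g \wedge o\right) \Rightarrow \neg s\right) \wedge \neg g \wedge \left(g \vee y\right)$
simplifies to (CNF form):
$o \wedge y \wedge \neg g$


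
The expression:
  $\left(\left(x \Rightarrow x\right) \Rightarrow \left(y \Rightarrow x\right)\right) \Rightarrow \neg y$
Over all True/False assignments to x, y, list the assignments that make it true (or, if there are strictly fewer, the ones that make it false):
is false only for:
  x=True, y=True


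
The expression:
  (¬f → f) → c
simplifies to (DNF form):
c ∨ ¬f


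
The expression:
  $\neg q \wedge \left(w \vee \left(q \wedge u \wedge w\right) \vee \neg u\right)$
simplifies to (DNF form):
$\left(w \wedge \neg q\right) \vee \left(\neg q \wedge \neg u\right)$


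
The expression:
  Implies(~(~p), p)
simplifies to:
True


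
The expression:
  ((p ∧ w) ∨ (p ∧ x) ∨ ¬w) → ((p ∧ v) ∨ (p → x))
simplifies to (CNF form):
v ∨ x ∨ ¬p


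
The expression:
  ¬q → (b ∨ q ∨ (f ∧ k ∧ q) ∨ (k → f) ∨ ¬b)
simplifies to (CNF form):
True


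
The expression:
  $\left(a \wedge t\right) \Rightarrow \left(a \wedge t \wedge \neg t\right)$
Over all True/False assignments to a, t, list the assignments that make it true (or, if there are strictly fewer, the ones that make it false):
is false only for:
  a=True, t=True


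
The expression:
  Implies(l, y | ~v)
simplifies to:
y | ~l | ~v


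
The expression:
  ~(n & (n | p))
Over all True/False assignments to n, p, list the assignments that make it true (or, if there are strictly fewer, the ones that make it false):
is true only for:
  n=False, p=False;
  n=False, p=True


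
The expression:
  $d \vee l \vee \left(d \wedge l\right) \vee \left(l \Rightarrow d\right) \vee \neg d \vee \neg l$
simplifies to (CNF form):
$\text{True}$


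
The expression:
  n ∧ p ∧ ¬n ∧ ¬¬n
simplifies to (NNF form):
False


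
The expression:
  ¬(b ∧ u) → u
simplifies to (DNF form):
u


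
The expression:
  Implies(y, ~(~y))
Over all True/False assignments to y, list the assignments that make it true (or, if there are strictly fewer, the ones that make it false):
is always true.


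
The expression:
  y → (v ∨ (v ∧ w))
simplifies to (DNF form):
v ∨ ¬y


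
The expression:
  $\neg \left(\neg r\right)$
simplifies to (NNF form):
$r$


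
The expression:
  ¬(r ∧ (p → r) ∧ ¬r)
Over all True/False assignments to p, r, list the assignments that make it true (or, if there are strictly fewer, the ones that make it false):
is always true.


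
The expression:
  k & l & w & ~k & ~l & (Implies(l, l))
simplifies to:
False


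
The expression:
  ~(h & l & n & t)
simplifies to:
~h | ~l | ~n | ~t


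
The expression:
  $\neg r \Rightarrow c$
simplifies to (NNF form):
$c \vee r$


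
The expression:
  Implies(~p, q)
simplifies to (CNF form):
p | q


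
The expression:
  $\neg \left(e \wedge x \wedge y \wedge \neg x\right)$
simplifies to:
$\text{True}$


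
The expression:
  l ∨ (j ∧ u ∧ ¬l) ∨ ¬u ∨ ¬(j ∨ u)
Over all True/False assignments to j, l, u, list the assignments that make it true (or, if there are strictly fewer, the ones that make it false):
is false only for:
  j=False, l=False, u=True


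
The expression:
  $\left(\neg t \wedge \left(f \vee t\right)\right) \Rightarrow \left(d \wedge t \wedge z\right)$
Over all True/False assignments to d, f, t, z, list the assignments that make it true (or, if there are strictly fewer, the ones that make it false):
is false only for:
  d=False, f=True, t=False, z=False;
  d=False, f=True, t=False, z=True;
  d=True, f=True, t=False, z=False;
  d=True, f=True, t=False, z=True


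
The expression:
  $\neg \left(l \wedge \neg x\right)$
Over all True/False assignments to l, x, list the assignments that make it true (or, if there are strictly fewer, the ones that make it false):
is false only for:
  l=True, x=False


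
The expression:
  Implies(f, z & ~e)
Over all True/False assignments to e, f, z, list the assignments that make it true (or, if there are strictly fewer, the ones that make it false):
is false only for:
  e=False, f=True, z=False;
  e=True, f=True, z=False;
  e=True, f=True, z=True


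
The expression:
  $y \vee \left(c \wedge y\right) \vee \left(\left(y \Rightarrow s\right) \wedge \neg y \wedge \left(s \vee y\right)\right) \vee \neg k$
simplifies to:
$s \vee y \vee \neg k$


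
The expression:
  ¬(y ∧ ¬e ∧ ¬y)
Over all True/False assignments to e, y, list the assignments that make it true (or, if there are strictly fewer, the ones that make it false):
is always true.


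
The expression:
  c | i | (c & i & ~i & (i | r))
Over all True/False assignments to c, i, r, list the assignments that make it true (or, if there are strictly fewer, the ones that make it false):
is false only for:
  c=False, i=False, r=False;
  c=False, i=False, r=True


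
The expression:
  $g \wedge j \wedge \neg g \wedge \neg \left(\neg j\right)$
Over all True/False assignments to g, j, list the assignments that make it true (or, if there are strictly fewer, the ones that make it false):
is never true.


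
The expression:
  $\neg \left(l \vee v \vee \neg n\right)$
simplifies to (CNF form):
$n \wedge \neg l \wedge \neg v$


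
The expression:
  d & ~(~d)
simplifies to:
d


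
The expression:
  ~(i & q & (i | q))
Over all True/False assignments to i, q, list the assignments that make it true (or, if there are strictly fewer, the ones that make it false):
is false only for:
  i=True, q=True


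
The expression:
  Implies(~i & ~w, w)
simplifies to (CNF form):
i | w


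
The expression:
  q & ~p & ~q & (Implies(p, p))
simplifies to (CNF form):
False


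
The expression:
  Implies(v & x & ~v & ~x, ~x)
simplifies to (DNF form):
True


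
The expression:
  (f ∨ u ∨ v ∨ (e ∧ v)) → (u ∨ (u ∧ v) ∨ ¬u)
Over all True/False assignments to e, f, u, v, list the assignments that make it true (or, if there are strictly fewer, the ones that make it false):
is always true.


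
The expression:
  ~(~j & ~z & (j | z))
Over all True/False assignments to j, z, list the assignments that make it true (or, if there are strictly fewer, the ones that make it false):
is always true.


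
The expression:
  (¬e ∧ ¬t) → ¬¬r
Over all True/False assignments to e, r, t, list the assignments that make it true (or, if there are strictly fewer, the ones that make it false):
is false only for:
  e=False, r=False, t=False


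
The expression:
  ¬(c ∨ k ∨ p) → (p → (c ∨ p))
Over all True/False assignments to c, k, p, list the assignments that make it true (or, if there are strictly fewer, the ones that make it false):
is always true.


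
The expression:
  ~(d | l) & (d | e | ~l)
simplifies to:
~d & ~l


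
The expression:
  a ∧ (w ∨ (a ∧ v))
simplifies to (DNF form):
(a ∧ v) ∨ (a ∧ w)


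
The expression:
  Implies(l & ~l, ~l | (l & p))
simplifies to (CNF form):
True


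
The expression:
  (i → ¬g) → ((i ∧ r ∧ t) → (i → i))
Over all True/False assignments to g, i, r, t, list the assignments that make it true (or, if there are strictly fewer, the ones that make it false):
is always true.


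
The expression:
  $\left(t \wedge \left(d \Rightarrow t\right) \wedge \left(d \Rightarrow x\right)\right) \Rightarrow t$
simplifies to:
$\text{True}$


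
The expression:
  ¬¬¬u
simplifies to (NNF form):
¬u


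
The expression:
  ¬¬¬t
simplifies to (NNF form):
¬t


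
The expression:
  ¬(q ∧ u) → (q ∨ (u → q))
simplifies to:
q ∨ ¬u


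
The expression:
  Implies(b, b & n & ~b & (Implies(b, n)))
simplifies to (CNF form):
~b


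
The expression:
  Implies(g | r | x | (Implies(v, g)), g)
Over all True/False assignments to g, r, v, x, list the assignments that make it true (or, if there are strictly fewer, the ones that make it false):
is false only for:
  g=False, r=False, v=False, x=False;
  g=False, r=False, v=False, x=True;
  g=False, r=False, v=True, x=True;
  g=False, r=True, v=False, x=False;
  g=False, r=True, v=False, x=True;
  g=False, r=True, v=True, x=False;
  g=False, r=True, v=True, x=True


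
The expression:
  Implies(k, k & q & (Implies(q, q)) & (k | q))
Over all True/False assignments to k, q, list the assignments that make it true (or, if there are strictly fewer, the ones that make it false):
is false only for:
  k=True, q=False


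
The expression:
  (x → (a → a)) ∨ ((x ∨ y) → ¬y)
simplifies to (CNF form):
True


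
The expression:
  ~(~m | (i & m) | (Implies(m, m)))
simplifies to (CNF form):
False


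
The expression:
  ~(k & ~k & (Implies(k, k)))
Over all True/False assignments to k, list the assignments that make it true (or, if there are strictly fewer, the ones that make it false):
is always true.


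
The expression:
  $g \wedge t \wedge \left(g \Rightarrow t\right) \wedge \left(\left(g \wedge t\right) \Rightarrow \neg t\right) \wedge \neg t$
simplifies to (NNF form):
$\text{False}$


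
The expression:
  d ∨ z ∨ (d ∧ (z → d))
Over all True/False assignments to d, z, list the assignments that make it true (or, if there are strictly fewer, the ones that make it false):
is false only for:
  d=False, z=False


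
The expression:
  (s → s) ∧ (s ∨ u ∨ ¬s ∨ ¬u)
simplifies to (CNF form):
True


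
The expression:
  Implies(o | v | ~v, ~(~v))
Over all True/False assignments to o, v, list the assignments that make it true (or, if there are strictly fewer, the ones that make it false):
is true only for:
  o=False, v=True;
  o=True, v=True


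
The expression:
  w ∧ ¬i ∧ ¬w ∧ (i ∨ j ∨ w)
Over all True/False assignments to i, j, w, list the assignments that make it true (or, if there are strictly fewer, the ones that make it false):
is never true.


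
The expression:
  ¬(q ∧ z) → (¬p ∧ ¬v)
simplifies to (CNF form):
(q ∨ ¬p) ∧ (q ∨ ¬v) ∧ (z ∨ ¬p) ∧ (z ∨ ¬v)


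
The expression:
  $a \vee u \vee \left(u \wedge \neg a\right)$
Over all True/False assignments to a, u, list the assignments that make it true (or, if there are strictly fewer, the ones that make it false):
is false only for:
  a=False, u=False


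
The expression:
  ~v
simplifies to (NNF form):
~v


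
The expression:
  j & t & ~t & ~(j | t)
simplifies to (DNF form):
False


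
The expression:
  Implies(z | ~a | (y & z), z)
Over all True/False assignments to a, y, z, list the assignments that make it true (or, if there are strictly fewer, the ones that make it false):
is false only for:
  a=False, y=False, z=False;
  a=False, y=True, z=False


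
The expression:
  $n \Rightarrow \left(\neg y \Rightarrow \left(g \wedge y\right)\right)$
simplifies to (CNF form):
$y \vee \neg n$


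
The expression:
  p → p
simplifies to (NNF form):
True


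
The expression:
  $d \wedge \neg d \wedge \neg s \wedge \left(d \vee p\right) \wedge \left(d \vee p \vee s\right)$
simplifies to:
$\text{False}$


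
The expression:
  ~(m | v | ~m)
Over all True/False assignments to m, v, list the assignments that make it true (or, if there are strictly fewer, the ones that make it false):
is never true.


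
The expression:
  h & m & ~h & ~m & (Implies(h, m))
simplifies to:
False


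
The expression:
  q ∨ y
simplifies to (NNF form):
q ∨ y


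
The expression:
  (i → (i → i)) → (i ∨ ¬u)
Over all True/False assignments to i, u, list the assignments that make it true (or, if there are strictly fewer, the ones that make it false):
is false only for:
  i=False, u=True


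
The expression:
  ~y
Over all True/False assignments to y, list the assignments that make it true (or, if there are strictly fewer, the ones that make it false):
is true only for:
  y=False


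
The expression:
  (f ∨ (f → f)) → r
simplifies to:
r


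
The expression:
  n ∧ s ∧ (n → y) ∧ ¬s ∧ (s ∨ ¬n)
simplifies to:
False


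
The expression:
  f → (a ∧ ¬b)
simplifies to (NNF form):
(a ∧ ¬b) ∨ ¬f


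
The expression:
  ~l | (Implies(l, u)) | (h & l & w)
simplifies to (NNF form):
u | ~l | (h & w)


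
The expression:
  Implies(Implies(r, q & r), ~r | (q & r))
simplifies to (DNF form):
True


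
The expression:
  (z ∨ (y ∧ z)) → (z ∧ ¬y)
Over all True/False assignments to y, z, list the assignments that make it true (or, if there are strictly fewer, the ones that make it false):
is false only for:
  y=True, z=True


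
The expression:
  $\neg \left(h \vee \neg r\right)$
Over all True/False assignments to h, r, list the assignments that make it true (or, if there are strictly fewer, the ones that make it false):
is true only for:
  h=False, r=True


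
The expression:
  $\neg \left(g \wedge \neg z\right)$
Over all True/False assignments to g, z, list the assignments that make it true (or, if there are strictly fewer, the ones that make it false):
is false only for:
  g=True, z=False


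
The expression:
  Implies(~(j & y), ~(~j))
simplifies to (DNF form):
j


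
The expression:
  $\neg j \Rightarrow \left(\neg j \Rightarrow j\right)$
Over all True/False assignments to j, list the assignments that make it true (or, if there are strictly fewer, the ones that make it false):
is true only for:
  j=True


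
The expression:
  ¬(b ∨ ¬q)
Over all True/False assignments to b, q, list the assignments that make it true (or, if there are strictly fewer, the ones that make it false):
is true only for:
  b=False, q=True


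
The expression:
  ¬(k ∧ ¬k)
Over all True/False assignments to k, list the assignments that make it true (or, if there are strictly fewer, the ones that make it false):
is always true.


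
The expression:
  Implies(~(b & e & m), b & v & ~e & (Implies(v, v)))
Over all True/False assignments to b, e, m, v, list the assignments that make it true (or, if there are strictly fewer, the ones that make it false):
is true only for:
  b=True, e=False, m=False, v=True;
  b=True, e=False, m=True, v=True;
  b=True, e=True, m=True, v=False;
  b=True, e=True, m=True, v=True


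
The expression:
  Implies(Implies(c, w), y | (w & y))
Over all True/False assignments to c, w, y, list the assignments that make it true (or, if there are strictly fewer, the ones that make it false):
is false only for:
  c=False, w=False, y=False;
  c=False, w=True, y=False;
  c=True, w=True, y=False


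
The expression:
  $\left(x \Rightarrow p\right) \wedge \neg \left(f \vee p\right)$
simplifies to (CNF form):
$\neg f \wedge \neg p \wedge \neg x$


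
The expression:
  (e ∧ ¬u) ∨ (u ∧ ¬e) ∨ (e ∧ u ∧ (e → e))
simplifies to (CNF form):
e ∨ u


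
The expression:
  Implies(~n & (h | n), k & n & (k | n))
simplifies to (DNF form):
n | ~h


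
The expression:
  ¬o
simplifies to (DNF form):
¬o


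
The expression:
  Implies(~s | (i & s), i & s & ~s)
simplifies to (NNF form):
s & ~i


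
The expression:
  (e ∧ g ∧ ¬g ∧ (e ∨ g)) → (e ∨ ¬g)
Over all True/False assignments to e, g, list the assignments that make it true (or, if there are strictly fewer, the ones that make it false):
is always true.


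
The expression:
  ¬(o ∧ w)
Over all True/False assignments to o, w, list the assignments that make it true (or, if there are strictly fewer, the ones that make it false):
is false only for:
  o=True, w=True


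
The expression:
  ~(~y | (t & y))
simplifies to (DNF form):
y & ~t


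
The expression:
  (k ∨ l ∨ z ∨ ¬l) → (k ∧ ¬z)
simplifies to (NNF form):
k ∧ ¬z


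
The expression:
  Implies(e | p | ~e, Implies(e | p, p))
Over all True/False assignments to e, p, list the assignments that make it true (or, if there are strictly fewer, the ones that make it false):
is false only for:
  e=True, p=False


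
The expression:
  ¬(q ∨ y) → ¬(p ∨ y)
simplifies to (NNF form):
q ∨ y ∨ ¬p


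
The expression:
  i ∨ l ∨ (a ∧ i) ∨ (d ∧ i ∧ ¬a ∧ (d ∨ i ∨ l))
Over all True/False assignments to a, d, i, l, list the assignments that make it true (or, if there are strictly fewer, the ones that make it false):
is false only for:
  a=False, d=False, i=False, l=False;
  a=False, d=True, i=False, l=False;
  a=True, d=False, i=False, l=False;
  a=True, d=True, i=False, l=False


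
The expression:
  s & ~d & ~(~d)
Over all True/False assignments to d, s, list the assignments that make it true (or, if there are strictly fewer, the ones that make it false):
is never true.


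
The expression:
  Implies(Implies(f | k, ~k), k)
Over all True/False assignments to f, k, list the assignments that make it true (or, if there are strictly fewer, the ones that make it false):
is true only for:
  f=False, k=True;
  f=True, k=True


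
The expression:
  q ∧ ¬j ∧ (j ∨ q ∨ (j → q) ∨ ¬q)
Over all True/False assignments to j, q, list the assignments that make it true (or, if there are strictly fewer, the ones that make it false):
is true only for:
  j=False, q=True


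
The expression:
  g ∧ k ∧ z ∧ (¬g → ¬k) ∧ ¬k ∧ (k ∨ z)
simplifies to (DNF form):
False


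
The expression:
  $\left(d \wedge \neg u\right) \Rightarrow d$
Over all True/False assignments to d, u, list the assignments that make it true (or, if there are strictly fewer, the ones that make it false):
is always true.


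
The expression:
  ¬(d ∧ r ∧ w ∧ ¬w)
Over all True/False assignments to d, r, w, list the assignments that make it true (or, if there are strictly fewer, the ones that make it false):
is always true.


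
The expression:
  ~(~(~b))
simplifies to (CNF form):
~b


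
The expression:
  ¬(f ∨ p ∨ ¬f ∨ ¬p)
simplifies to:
False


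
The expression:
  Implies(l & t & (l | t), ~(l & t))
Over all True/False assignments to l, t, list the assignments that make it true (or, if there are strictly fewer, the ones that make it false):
is false only for:
  l=True, t=True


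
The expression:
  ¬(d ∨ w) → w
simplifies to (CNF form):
d ∨ w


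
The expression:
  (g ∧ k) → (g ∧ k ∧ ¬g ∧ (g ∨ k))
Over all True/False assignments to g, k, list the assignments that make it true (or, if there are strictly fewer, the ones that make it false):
is false only for:
  g=True, k=True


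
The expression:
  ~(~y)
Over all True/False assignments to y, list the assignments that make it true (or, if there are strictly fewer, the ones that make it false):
is true only for:
  y=True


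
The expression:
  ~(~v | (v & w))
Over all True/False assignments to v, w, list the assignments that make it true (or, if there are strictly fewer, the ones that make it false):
is true only for:
  v=True, w=False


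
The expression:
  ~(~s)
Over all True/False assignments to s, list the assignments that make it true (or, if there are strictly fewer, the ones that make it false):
is true only for:
  s=True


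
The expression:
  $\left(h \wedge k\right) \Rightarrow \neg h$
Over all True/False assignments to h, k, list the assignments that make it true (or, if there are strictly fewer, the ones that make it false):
is false only for:
  h=True, k=True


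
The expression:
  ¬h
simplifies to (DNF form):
¬h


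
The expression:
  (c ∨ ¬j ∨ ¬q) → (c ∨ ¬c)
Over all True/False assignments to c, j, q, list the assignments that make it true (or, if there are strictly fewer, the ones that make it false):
is always true.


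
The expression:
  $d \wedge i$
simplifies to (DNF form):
$d \wedge i$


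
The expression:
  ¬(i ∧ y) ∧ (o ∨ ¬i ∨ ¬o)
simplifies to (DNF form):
¬i ∨ ¬y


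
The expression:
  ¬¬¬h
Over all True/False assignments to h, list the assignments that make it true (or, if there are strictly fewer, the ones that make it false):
is true only for:
  h=False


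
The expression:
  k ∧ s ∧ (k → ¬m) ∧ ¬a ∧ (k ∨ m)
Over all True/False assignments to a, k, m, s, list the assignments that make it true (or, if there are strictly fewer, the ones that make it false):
is true only for:
  a=False, k=True, m=False, s=True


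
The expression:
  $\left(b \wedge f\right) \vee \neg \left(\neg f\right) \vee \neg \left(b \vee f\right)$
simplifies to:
$f \vee \neg b$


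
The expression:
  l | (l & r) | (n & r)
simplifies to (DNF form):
l | (n & r)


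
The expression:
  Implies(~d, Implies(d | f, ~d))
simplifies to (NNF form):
True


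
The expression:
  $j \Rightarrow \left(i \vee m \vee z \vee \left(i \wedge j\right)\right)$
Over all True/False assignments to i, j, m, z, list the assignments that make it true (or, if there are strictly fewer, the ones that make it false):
is false only for:
  i=False, j=True, m=False, z=False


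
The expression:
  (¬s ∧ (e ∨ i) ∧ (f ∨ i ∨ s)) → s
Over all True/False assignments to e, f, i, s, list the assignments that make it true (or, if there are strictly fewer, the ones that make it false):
is false only for:
  e=False, f=False, i=True, s=False;
  e=False, f=True, i=True, s=False;
  e=True, f=False, i=True, s=False;
  e=True, f=True, i=False, s=False;
  e=True, f=True, i=True, s=False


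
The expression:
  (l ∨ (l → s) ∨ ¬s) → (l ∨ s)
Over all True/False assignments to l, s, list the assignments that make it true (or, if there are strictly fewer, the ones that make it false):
is false only for:
  l=False, s=False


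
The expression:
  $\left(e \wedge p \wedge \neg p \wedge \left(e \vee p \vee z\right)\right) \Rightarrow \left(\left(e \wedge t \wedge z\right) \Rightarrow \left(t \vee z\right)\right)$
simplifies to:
$\text{True}$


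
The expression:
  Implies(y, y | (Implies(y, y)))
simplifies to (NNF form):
True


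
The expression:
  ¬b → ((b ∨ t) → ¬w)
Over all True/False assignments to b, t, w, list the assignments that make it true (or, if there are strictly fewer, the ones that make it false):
is false only for:
  b=False, t=True, w=True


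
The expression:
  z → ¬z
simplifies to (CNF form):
¬z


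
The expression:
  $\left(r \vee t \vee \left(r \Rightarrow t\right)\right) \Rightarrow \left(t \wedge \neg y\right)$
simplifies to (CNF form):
$t \wedge \neg y$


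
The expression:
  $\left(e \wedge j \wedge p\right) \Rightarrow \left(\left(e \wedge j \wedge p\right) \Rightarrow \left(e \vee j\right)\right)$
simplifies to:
$\text{True}$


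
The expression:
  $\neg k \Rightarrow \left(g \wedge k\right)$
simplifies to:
$k$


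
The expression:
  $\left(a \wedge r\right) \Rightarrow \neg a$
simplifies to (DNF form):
$\neg a \vee \neg r$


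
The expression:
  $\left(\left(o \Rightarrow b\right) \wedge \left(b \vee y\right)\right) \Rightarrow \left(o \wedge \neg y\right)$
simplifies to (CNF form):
$\left(o \vee \neg b\right) \wedge \left(o \vee \neg y\right) \wedge \left(\neg b \vee \neg y\right)$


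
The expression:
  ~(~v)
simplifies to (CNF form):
v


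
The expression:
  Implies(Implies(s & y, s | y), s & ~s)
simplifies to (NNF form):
False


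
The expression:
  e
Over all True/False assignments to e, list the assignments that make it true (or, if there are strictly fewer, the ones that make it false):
is true only for:
  e=True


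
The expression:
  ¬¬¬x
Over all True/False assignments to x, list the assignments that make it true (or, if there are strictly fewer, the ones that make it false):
is true only for:
  x=False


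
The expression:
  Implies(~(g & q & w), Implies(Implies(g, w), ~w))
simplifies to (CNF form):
(g | ~w) & (q | ~w)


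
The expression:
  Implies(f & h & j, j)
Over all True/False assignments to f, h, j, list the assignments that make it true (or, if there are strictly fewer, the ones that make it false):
is always true.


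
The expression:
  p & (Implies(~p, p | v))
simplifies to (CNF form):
p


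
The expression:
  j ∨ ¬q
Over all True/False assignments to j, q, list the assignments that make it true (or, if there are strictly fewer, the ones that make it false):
is false only for:
  j=False, q=True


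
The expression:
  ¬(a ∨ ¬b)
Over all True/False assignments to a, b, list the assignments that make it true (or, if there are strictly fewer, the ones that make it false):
is true only for:
  a=False, b=True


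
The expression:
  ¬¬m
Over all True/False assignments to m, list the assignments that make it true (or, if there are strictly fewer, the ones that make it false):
is true only for:
  m=True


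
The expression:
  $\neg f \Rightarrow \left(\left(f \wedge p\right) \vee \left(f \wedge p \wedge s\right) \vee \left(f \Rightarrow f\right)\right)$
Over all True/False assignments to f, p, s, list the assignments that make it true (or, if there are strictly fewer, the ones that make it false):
is always true.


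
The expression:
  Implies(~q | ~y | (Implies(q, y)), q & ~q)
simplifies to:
False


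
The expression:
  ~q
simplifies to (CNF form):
~q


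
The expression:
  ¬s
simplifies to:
¬s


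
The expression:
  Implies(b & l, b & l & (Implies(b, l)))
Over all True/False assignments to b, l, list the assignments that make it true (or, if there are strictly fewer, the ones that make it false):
is always true.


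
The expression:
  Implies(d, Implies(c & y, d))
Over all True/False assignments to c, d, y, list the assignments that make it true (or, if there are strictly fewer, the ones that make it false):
is always true.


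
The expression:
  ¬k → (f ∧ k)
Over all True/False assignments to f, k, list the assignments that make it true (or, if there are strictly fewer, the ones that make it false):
is true only for:
  f=False, k=True;
  f=True, k=True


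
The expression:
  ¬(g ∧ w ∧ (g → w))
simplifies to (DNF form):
¬g ∨ ¬w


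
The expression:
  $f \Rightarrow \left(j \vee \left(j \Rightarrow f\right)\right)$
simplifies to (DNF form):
$\text{True}$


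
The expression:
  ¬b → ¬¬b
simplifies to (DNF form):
b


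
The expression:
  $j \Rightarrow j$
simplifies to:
$\text{True}$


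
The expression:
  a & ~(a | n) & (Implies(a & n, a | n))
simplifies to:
False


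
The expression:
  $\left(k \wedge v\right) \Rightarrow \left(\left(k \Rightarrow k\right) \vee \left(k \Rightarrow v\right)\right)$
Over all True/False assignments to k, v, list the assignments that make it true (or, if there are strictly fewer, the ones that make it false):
is always true.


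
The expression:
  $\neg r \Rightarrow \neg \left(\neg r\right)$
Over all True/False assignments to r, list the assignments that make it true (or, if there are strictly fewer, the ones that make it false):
is true only for:
  r=True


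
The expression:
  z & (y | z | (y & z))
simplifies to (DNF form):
z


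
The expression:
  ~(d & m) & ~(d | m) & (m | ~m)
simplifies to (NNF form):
~d & ~m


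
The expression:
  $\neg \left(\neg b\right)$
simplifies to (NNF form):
$b$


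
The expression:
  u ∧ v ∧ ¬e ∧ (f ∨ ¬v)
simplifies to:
f ∧ u ∧ v ∧ ¬e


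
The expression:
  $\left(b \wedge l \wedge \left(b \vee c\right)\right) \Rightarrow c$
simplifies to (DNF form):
$c \vee \neg b \vee \neg l$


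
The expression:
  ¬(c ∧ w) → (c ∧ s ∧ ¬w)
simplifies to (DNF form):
(c ∧ s) ∨ (c ∧ w)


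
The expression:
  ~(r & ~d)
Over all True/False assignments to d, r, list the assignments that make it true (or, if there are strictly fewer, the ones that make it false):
is false only for:
  d=False, r=True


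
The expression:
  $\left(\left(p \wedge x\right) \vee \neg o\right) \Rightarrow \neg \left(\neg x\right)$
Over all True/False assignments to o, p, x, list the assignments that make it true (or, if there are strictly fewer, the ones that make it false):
is false only for:
  o=False, p=False, x=False;
  o=False, p=True, x=False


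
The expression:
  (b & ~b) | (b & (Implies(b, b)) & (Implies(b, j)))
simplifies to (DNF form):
b & j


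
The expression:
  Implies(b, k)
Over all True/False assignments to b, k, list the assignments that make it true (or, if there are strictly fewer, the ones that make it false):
is false only for:
  b=True, k=False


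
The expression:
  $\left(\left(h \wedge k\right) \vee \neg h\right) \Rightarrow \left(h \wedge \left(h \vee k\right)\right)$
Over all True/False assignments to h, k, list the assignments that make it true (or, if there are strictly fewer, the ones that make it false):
is true only for:
  h=True, k=False;
  h=True, k=True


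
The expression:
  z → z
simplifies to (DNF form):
True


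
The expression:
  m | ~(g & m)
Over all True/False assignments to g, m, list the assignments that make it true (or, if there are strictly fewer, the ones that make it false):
is always true.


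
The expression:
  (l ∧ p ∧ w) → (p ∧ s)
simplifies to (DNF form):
s ∨ ¬l ∨ ¬p ∨ ¬w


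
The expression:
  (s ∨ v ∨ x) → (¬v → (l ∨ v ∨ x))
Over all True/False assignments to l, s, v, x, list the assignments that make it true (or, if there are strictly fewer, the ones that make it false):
is false only for:
  l=False, s=True, v=False, x=False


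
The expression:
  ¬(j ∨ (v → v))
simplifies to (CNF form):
False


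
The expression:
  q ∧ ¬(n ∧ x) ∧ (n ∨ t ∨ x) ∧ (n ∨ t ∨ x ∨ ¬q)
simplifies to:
q ∧ (¬n ∨ ¬x) ∧ (n ∨ t ∨ x)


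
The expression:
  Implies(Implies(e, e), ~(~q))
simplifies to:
q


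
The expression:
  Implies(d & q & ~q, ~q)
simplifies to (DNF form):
True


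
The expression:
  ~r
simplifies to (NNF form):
~r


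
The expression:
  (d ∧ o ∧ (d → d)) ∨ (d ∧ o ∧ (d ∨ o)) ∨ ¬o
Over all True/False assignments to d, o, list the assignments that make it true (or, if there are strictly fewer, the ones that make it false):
is false only for:
  d=False, o=True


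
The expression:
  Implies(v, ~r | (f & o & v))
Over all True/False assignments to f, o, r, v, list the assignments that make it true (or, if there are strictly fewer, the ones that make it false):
is false only for:
  f=False, o=False, r=True, v=True;
  f=False, o=True, r=True, v=True;
  f=True, o=False, r=True, v=True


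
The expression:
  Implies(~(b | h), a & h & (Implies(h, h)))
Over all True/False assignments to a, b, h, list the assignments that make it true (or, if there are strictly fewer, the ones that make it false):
is false only for:
  a=False, b=False, h=False;
  a=True, b=False, h=False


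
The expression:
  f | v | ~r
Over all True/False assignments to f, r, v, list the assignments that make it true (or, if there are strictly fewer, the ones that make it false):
is false only for:
  f=False, r=True, v=False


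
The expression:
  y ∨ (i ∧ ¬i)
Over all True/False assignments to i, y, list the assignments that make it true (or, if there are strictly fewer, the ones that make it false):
is true only for:
  i=False, y=True;
  i=True, y=True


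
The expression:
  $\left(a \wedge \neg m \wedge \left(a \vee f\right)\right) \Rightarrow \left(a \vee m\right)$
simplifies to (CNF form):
$\text{True}$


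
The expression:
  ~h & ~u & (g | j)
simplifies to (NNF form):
~h & ~u & (g | j)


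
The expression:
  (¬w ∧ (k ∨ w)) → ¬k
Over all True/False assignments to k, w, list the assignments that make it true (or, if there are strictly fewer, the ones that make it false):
is false only for:
  k=True, w=False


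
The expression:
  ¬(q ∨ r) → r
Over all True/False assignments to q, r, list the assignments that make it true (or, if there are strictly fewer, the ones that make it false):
is false only for:
  q=False, r=False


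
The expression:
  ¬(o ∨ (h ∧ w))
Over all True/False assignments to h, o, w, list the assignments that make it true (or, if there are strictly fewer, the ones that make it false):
is true only for:
  h=False, o=False, w=False;
  h=False, o=False, w=True;
  h=True, o=False, w=False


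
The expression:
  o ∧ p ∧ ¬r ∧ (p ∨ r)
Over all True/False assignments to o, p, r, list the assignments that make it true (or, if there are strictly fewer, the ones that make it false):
is true only for:
  o=True, p=True, r=False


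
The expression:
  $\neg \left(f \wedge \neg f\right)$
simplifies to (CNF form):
$\text{True}$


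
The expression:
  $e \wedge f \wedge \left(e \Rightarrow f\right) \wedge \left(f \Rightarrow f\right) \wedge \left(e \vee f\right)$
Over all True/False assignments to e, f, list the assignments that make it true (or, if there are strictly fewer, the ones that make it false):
is true only for:
  e=True, f=True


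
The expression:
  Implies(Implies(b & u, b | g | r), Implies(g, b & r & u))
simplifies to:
~g | (b & r & u)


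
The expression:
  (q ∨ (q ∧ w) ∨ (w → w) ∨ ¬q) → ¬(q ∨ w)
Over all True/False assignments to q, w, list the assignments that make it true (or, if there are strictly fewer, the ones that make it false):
is true only for:
  q=False, w=False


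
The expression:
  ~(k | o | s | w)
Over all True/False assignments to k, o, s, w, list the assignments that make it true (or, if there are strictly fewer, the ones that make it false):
is true only for:
  k=False, o=False, s=False, w=False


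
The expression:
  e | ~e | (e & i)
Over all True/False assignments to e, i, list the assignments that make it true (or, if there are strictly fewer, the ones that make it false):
is always true.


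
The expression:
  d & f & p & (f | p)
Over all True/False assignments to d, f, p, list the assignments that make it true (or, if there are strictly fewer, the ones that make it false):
is true only for:
  d=True, f=True, p=True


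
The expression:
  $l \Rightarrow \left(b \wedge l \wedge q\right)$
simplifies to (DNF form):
$\left(b \wedge q\right) \vee \neg l$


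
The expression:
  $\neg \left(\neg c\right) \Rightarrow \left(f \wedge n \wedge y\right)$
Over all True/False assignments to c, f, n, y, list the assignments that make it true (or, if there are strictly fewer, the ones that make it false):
is false only for:
  c=True, f=False, n=False, y=False;
  c=True, f=False, n=False, y=True;
  c=True, f=False, n=True, y=False;
  c=True, f=False, n=True, y=True;
  c=True, f=True, n=False, y=False;
  c=True, f=True, n=False, y=True;
  c=True, f=True, n=True, y=False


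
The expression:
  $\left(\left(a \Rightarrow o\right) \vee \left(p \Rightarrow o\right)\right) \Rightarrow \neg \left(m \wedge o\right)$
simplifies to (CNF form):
$\neg m \vee \neg o$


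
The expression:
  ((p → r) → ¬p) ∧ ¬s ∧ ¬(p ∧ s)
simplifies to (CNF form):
¬s ∧ (¬p ∨ ¬r)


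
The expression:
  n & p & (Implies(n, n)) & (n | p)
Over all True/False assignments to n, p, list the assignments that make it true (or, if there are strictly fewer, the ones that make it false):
is true only for:
  n=True, p=True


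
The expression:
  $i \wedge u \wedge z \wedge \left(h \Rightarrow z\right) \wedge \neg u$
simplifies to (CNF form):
$\text{False}$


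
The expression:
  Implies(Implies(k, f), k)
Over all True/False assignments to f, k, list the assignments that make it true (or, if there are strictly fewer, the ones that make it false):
is true only for:
  f=False, k=True;
  f=True, k=True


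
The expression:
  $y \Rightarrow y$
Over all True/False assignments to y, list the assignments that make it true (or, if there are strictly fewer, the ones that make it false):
is always true.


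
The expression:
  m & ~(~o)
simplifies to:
m & o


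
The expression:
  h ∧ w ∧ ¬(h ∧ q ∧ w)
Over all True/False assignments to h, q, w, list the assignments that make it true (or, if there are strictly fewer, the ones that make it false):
is true only for:
  h=True, q=False, w=True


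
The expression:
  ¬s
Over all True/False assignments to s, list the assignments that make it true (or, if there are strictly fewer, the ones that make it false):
is true only for:
  s=False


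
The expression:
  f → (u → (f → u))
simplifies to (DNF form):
True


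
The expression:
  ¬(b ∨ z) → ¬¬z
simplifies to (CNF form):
b ∨ z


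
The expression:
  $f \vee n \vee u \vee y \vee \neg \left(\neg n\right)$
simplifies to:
$f \vee n \vee u \vee y$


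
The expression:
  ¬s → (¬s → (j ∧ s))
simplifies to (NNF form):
s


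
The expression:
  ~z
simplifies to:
~z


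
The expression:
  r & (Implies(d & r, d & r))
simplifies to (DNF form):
r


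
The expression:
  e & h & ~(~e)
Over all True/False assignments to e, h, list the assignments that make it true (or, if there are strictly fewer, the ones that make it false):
is true only for:
  e=True, h=True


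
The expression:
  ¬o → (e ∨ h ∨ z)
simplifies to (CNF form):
e ∨ h ∨ o ∨ z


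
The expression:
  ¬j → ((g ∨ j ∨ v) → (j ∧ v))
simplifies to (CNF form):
(j ∨ ¬g) ∧ (j ∨ ¬v)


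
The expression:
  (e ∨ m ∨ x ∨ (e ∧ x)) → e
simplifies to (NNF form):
e ∨ (¬m ∧ ¬x)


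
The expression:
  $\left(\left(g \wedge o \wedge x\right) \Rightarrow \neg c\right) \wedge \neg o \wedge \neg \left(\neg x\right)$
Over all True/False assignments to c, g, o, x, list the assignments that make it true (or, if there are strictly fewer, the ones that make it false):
is true only for:
  c=False, g=False, o=False, x=True;
  c=False, g=True, o=False, x=True;
  c=True, g=False, o=False, x=True;
  c=True, g=True, o=False, x=True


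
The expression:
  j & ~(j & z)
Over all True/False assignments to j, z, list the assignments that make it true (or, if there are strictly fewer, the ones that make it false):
is true only for:
  j=True, z=False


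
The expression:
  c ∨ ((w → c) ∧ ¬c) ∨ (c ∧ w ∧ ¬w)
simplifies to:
c ∨ ¬w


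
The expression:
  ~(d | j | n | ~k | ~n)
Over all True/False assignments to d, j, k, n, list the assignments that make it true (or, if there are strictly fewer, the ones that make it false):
is never true.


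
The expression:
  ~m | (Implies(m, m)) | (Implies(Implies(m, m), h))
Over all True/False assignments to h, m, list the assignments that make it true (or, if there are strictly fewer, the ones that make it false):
is always true.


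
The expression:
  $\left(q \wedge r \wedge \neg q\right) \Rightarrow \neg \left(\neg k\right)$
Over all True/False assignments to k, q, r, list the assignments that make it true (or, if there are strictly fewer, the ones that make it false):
is always true.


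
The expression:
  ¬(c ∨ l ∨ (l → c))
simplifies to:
False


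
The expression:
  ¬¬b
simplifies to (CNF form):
b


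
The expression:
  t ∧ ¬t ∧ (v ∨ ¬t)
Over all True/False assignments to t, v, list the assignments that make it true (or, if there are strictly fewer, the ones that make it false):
is never true.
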